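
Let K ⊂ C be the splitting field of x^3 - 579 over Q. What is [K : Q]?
[K : Q] = 6

The roots of x^3 - 579 are ∛579, ω∛579, ω^2∛579 where ω = e^(2πi/3) is a primitive cube root of unity, so K = Q(∛579, ω). Now [Q(∛579):Q] = 3 (since 579 is not a perfect cube, x^3 - 579 is irreducible) and [Q(ω):Q] = 2. Both 2 and 3 divide [K:Q], and [K:Q] ≤ 3·2 = 6, so [K:Q] = 6. (Equivalently: Q(∛579) ⊂ R but ω ∉ R, so [K : Q(∛579)] = 2.)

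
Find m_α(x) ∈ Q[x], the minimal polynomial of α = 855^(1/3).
m_α(x) = x^3 - 855

α satisfies α^3 = 855, so x^3 - 855 annihilates α. By the rational root test, a rational root p/q (in lowest terms) of x^3 - 855 would satisfy p^3 = 855 q^3, forcing q = 1 and p^3 = 855; but 855 is not a perfect cube, contradiction. A monic cubic over Q with no rational root is irreducible (any nontrivial factorization would include a linear factor). Hence x^3 - 855 is the minimal polynomial of α, and in particular [Q(α):Q] = 3.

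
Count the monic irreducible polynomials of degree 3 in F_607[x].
There are 74549312 monic irreducible polynomials of degree 3 over F_607

Each element of F_{607^3} that lies in no proper subfield is a root of exactly one monic irreducible of degree 3 over F_607, and each such polynomial has 3 distinct roots in F_{607^3}. By Möbius inversion the count is N_607(3) = (1/3) Σ_{d|3} μ(3/d) · 607^d = (1/3)(μ(3)·607^1 + μ(1)·607^3) = 223647936/3 = 74549312.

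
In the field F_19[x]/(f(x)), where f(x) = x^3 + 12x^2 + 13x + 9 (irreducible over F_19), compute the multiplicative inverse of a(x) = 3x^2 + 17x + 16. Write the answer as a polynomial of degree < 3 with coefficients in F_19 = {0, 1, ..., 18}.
a(x)^(-1) ≡ 7x^2 + 13x + 3 (mod f(x))

Since f is irreducible over F_19, F_19[x]/(f) is a field and a(x) ≠ 0 has an inverse. Apply the extended Euclidean algorithm to f(x) and a(x) in F_19[x]: f(x) = (13x)·a(x) + (14x + 9);  a(x) = (7x + 13)·(14x + 9) + (13). The last nonzero remainder is the constant 13 = gcd(f, a) in F_19. Back-substituting through the division chain expresses 13 = s(x)·a(x) + t(x)·f(x) with s(x) ≡ 15x^2 + 17x + 1 (mod f), so (15x^2 + 17x + 1)·a(x) ≡ 13 (mod f). Multiplying by 13^(-1) ≡ 3 in F_19 gives a(x)^(-1) ≡ 3·(15x^2 + 17x + 1) ≡ 7x^2 + 13x + 3 (mod f). Check: (3x^2 + 17x + 16)·(7x^2 + 13x + 3) = 2x^4 + 6x^3 + 12x + 10 ≡ 1 (mod x^3 + 12x^2 + 13x + 9).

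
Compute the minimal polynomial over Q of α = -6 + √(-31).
m_α(x) = x^2 + 12x + 67

From α + 6 = √(-31), squaring gives (α + 6)^2 = -31, i.e. α^2 + 12α + 36 = -31, so α^2 + 12α + 67 = 0. The discriminant of x^2 + 12x + 67 is (12)^2 - 4·(67) = 144 - 268 = -124, and 4·(-31) is not a perfect square in Q since -31 is squarefree and ≠ 1. Hence x^2 + 12x + 67 is irreducible over Q and is the minimal polynomial of α.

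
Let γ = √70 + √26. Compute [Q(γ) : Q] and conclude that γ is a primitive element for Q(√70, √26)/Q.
[Q(γ) : Q] = 4 (equivalently, Q(γ) = Q(√70, √26))

Obviously Q(γ) ⊆ Q(√70, √26), and [Q(√70, √26):Q] = 4 (since 70, 26 are distinct squarefree integers > 1 with 1820 not a perfect square). To show equality we compute the minimal polynomial of γ. From γ = √70 + √26: γ^2 = 70 + 2√(1820) + 26 = 96 + 2√(1820), so γ^2 - 96 = 2√(1820); squaring, (γ^2 - 96)^2 = 4·1820, i.e. γ^4 - 192γ^2 + 9216 - 7280 = 0, i.e. γ^4 - 192γ^2 + 1936 = 0. So γ is a root of x^4 - 192x^2 + 1936. This polynomial is irreducible over Q: it has no rational root (each ±√70 ± √26 is irrational), and any factorization into two quadratics over Q would force √(1820) ∈ Q (pairing opposite roots) or √70, √26 ∈ Q (other pairings), all impossible. Hence [Q(γ):Q] = 4 = [Q(√70, √26):Q], so Q(γ) = Q(√70, √26).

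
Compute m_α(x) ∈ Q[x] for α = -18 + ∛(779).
m_α(x) = x^3 + 54x^2 + 972x + 5053

Set β = α + 18 = ∛(779), so β^3 = 779. Then (α + 18)^3 - 779 = 0, i.e. α is a root of g(x) = (x + 18)^3 - 779 = x^3 + 54x^2 + 972x + 5053. Since g(x) = h(x + 18) where h(x) = x^3 - 779, and h is irreducible over Q (because 779 is not a perfect cube, so h has no rational root, and a monic cubic with no rational root is irreducible), g is also irreducible (irreducibility is preserved under the substitution x → x + 18). Hence m_α(x) = x^3 + 54x^2 + 972x + 5053.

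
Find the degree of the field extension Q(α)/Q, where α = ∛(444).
[Q(α):Q] = 3

The minimal polynomial of α is x^3 - 444, irreducible over Q since 444 is not a perfect cube (so x^3 - 444 has no rational root). Hence [Q(α):Q] = deg(m_α) = 3.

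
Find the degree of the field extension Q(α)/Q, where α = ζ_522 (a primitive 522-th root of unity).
[Q(α):Q] = 168

The minimal polynomial of ζ_522 over Q is the 522-th cyclotomic polynomial Φ_522(x), which is irreducible over Q and has degree φ(522) = 168. Hence [Q(α):Q] = φ(522) = 168.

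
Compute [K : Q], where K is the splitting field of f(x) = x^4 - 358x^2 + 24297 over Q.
[K : Q] = 4

Solving the quadratic in x^2: x^2 = (358 ± √(358^2 - 4·24297))/2 = (358 ± √30976)/2 = (358 ± 176)/2, giving x^2 = 267 or x^2 = 91. So f(x) = (x^2 - 267)(x^2 - 91) and the roots of f are ±√267, ±√91. Hence the splitting field is K = Q(√267, √91). Since 267 and 91 are distinct squarefree integers > 1, their product 24297 is not a perfect square, so √91 ∉ Q(√267). By the tower law [K:Q] = [Q(√267,√91):Q(√267)] · [Q(√267):Q] = 2 · 2 = 4.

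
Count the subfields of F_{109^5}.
F_{109^5} has 2 subfields

The subfields of F_{p^n} are exactly the fields F_{p^d} for d | n (each is the fixed field of the unique index-d subgroup of Gal(F_{p^n}/F_p) ≅ Z/nZ). The divisors of n = 5 are {1, 5}, giving 2 subfields: F_{109^1}, F_{109^5}.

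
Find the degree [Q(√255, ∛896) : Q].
[Q(√255, ∛896) : Q] = 6

Let L = Q(√255, ∛896). Since Q(√255) ⊂ L and [Q(√255):Q] = 2, the tower law gives 2 | [L:Q]. Likewise Q(∛896) ⊂ L with [Q(∛896):Q] = 3 (because 896 is not a perfect cube), so 3 | [L:Q]. As gcd(2,3) = 1, [L:Q] is divisible by 6. Conversely L is generated over Q by √255 and ∛896, so [L:Q] ≤ 2·3 = 6. Therefore [Q(√255, ∛896) : Q] = 6.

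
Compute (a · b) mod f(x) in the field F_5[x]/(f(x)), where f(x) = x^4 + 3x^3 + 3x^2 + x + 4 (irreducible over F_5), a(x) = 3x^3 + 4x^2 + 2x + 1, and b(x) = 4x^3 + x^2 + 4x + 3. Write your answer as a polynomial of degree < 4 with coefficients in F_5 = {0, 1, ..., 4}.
a · b ≡ 3x^3 + 3x^2 + 4x + 2 (mod f(x))

Multiply in F_5[x]: a(x)·b(x) = (3x^3 + 4x^2 + 2x + 1)·(4x^3 + x^2 + 4x + 3) = 2x^6 + 4x^5 + 4x^4 + x^3 + x^2 + 3. This has degree ≥ 4, so divide by f(x) over F_5: 2x^6 + 4x^5 + 4x^4 + x^3 + x^2 + 3 = (2x^2 + 3x + 4)·(x^4 + 3x^3 + 3x^2 + x + 4) + (3x^3 + 3x^2 + 4x + 2). Hence a·b ≡ 3x^3 + 3x^2 + 4x + 2 (mod f). (F_5[x]/(f) is a field with 5^4 = 625 elements since f is irreducible of degree 4.)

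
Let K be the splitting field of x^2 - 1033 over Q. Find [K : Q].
[K : Q] = 2

f(x) = x^2 - 1033 factors as (x - √1033)(x + √1033). The splitting field is K = Q(√1033). Since 1033 is squarefree and > 1, it is not a perfect square, so x^2 - 1033 is irreducible over Q and [Q(√1033) : Q] = 2. Hence [K : Q] = 2.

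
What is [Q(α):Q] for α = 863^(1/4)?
[Q(α):Q] = 4

α is a root of x^4 - 863. By Eisenstein's criterion at the prime p = 863 (which divides the constant term 863 but p^2 = 744769 does not, since 863 is squarefree), x^4 - 863 is irreducible over Q. Hence [Q(α):Q] = 4.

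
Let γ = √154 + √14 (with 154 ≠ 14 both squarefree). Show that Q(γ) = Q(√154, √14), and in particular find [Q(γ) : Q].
[Q(γ) : Q] = 4 (equivalently, Q(γ) = Q(√154, √14))

Obviously Q(γ) ⊆ Q(√154, √14), and [Q(√154, √14):Q] = 4 (since 154, 14 are distinct squarefree integers > 1 with 2156 not a perfect square). To show equality we compute the minimal polynomial of γ. From γ = √154 + √14: γ^2 = 154 + 2√(2156) + 14 = 168 + 2√(2156), so γ^2 - 168 = 2√(2156); squaring, (γ^2 - 168)^2 = 4·2156, i.e. γ^4 - 336γ^2 + 28224 - 8624 = 0, i.e. γ^4 - 336γ^2 + 19600 = 0. So γ is a root of x^4 - 336x^2 + 19600. This polynomial is irreducible over Q: it has no rational root (each ±√154 ± √14 is irrational), and any factorization into two quadratics over Q would force √(2156) ∈ Q (pairing opposite roots) or √154, √14 ∈ Q (other pairings), all impossible. Hence [Q(γ):Q] = 4 = [Q(√154, √14):Q], so Q(γ) = Q(√154, √14).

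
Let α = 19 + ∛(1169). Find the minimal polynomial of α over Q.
m_α(x) = x^3 - 57x^2 + 1083x - 8028

Set β = α - 19 = ∛(1169), so β^3 = 1169. Then (α - 19)^3 - 1169 = 0, i.e. α is a root of g(x) = (x - 19)^3 - 1169 = x^3 - 57x^2 + 1083x - 8028. Since g(x) = h(x - 19) where h(x) = x^3 - 1169, and h is irreducible over Q (because 1169 is not a perfect cube, so h has no rational root, and a monic cubic with no rational root is irreducible), g is also irreducible (irreducibility is preserved under the substitution x → x - 19). Hence m_α(x) = x^3 - 57x^2 + 1083x - 8028.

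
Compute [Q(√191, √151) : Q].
[Q(√191, √151) : Q] = 4

[Q(√191):Q] = 2 (min poly x^2 - 191, irreducible since 191 is squarefree > 1). For the top step, suppose √151 ∈ Q(√191), say √151 = c + d√191 with c, d ∈ Q. Squaring: 151 = c^2 + 191d^2 + 2cd√191. Since √191 ∉ Q this forces 2cd = 0. If d = 0 then √151 = c ∈ Q, contradicting 151 squarefree > 1. If c = 0 then 151 = 191d^2, so 191·151 = (191d)^2 is a perfect square in Q — but 191·151 = 28841 is not a perfect square (since 191 and 151 are distinct squarefree integers). Contradiction. Hence √151 ∉ Q(√191), so x^2 - 151 stays irreducible over Q(√191) and [Q(√191, √151) : Q(√191)] = 2. By the tower law, [Q(√191, √151) : Q] = 2 · 2 = 4.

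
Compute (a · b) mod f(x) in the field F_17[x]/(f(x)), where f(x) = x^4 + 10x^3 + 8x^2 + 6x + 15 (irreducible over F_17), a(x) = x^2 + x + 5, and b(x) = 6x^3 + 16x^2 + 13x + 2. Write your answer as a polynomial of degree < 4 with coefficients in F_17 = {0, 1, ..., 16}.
a · b ≡ 6x^2 + x + 2 (mod f(x))

Multiply in F_17[x]: a(x)·b(x) = (x^2 + x + 5)·(6x^3 + 16x^2 + 13x + 2) = 6x^5 + 5x^4 + 8x^3 + 10x^2 + 16x + 10. This has degree ≥ 4, so divide by f(x) over F_17: 6x^5 + 5x^4 + 8x^3 + 10x^2 + 16x + 10 = (6x + 13)·(x^4 + 10x^3 + 8x^2 + 6x + 15) + (6x^2 + x + 2). Hence a·b ≡ 6x^2 + x + 2 (mod f). (F_17[x]/(f) is a field with 17^4 = 83521 elements since f is irreducible of degree 4.)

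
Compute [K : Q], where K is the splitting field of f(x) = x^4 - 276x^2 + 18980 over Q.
[K : Q] = 4

Solving the quadratic in x^2: x^2 = (276 ± √(276^2 - 4·18980))/2 = (276 ± √256)/2 = (276 ± 16)/2, giving x^2 = 130 or x^2 = 146. So f(x) = (x^2 - 130)(x^2 - 146) and the roots of f are ±√130, ±√146. Hence the splitting field is K = Q(√130, √146). Since 130 and 146 are distinct squarefree integers > 1, their product 18980 is not a perfect square, so √146 ∉ Q(√130). By the tower law [K:Q] = [Q(√130,√146):Q(√130)] · [Q(√130):Q] = 2 · 2 = 4.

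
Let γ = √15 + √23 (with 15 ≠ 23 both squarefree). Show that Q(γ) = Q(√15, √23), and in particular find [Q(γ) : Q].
[Q(γ) : Q] = 4 (equivalently, Q(γ) = Q(√15, √23))

Obviously Q(γ) ⊆ Q(√15, √23), and [Q(√15, √23):Q] = 4 (since 15, 23 are distinct squarefree integers > 1 with 345 not a perfect square). To show equality we compute the minimal polynomial of γ. From γ = √15 + √23: γ^2 = 15 + 2√(345) + 23 = 38 + 2√(345), so γ^2 - 38 = 2√(345); squaring, (γ^2 - 38)^2 = 4·345, i.e. γ^4 - 76γ^2 + 1444 - 1380 = 0, i.e. γ^4 - 76γ^2 + 64 = 0. So γ is a root of x^4 - 76x^2 + 64. This polynomial is irreducible over Q: it has no rational root (each ±√15 ± √23 is irrational), and any factorization into two quadratics over Q would force √(345) ∈ Q (pairing opposite roots) or √15, √23 ∈ Q (other pairings), all impossible. Hence [Q(γ):Q] = 4 = [Q(√15, √23):Q], so Q(γ) = Q(√15, √23).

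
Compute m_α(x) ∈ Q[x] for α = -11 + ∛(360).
m_α(x) = x^3 + 33x^2 + 363x + 971

Set β = α + 11 = ∛(360), so β^3 = 360. Then (α + 11)^3 - 360 = 0, i.e. α is a root of g(x) = (x + 11)^3 - 360 = x^3 + 33x^2 + 363x + 971. Since g(x) = h(x + 11) where h(x) = x^3 - 360, and h is irreducible over Q (because 360 is not a perfect cube, so h has no rational root, and a monic cubic with no rational root is irreducible), g is also irreducible (irreducibility is preserved under the substitution x → x + 11). Hence m_α(x) = x^3 + 33x^2 + 363x + 971.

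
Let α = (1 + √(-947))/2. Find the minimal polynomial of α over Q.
m_α(x) = x^2 - x + 237

From 2α - 1 = √(-947), squaring gives (2α - 1)^2 = -947, i.e. 4α^2 - 4α + 1 = -947, so α^2 - α + (1 + 947)/4 = 0. Since -947 ≡ 1 (mod 4), (1 + 947)/4 = 237 ∈ Z. The polynomial x^2 - x + 237 has discriminant 1 - 4·(237) = -947, which is not a perfect square in Q (d = -947 is squarefree and ≠ 1), so x^2 - x + 237 is irreducible over Q. It is the minimal polynomial of α.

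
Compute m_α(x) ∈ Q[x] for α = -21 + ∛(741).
m_α(x) = x^3 + 63x^2 + 1323x + 8520

Set β = α + 21 = ∛(741), so β^3 = 741. Then (α + 21)^3 - 741 = 0, i.e. α is a root of g(x) = (x + 21)^3 - 741 = x^3 + 63x^2 + 1323x + 8520. Since g(x) = h(x + 21) where h(x) = x^3 - 741, and h is irreducible over Q (because 741 is not a perfect cube, so h has no rational root, and a monic cubic with no rational root is irreducible), g is also irreducible (irreducibility is preserved under the substitution x → x + 21). Hence m_α(x) = x^3 + 63x^2 + 1323x + 8520.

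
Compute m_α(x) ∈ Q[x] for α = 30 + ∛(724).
m_α(x) = x^3 - 90x^2 + 2700x - 27724

Set β = α - 30 = ∛(724), so β^3 = 724. Then (α - 30)^3 - 724 = 0, i.e. α is a root of g(x) = (x - 30)^3 - 724 = x^3 - 90x^2 + 2700x - 27724. Since g(x) = h(x - 30) where h(x) = x^3 - 724, and h is irreducible over Q (because 724 is not a perfect cube, so h has no rational root, and a monic cubic with no rational root is irreducible), g is also irreducible (irreducibility is preserved under the substitution x → x - 30). Hence m_α(x) = x^3 - 90x^2 + 2700x - 27724.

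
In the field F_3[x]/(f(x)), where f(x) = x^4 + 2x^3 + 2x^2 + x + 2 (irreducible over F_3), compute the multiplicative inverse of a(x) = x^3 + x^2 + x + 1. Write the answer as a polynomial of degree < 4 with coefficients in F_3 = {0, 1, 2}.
a(x)^(-1) ≡ 2x^3 + x + 1 (mod f(x))

Since f is irreducible over F_3, F_3[x]/(f) is a field and a(x) ≠ 0 has an inverse. Apply the extended Euclidean algorithm to f(x) and a(x) in F_3[x]: f(x) = (x + 1)·a(x) + (2x + 1);  a(x) = (2x^2 + x)·(2x + 1) + (1). The last nonzero remainder is the constant 1 = gcd(f, a) in F_3. Back-substituting through the division chain expresses 1 = s(x)·a(x) + t(x)·f(x) with s(x) ≡ 2x^3 + x + 1 (mod f), so a(x)^(-1) ≡ s(x) = 2x^3 + x + 1 (mod f). Check: (x^3 + x^2 + x + 1)·(2x^3 + x + 1) = 2x^6 + 2x^5 + x^3 + 2x^2 + 2x + 1 ≡ 1 (mod x^4 + 2x^3 + 2x^2 + x + 2).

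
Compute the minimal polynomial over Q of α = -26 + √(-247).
m_α(x) = x^2 + 52x + 923

From α + 26 = √(-247), squaring gives (α + 26)^2 = -247, i.e. α^2 + 52α + 676 = -247, so α^2 + 52α + 923 = 0. The discriminant of x^2 + 52x + 923 is (52)^2 - 4·(923) = 2704 - 3692 = -988, and 4·(-247) is not a perfect square in Q since -247 is squarefree and ≠ 1. Hence x^2 + 52x + 923 is irreducible over Q and is the minimal polynomial of α.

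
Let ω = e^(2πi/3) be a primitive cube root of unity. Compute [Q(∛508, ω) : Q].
[Q(∛508, ω) : Q] = 6

[Q(∛508):Q] = 3 (min poly x^3 - 508, irreducible since 508 is not a perfect cube). [Q(ω):Q] = 2 (min poly x^2 + x + 1). Since Q(∛508) ⊂ R and ω ∉ R, we have ω ∉ Q(∛508), so x^2 + x + 1 remains irreducible over Q(∛508) and [Q(∛508, ω) : Q(∛508)] = 2. By the tower law, [Q(∛508, ω) : Q] = 3 · 2 = 6. (In fact Q(∛508, ω) is the splitting field of x^3 - 508 over Q.)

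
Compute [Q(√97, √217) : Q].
[Q(√97, √217) : Q] = 4

[Q(√97):Q] = 2 (min poly x^2 - 97, irreducible since 97 is squarefree > 1). For the top step, suppose √217 ∈ Q(√97), say √217 = c + d√97 with c, d ∈ Q. Squaring: 217 = c^2 + 97d^2 + 2cd√97. Since √97 ∉ Q this forces 2cd = 0. If d = 0 then √217 = c ∈ Q, contradicting 217 squarefree > 1. If c = 0 then 217 = 97d^2, so 97·217 = (97d)^2 is a perfect square in Q — but 97·217 = 21049 is not a perfect square (since 97 and 217 are distinct squarefree integers). Contradiction. Hence √217 ∉ Q(√97), so x^2 - 217 stays irreducible over Q(√97) and [Q(√97, √217) : Q(√97)] = 2. By the tower law, [Q(√97, √217) : Q] = 2 · 2 = 4.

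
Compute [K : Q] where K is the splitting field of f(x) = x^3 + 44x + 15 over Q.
[K : Q] = 6

By the rational root test, any rational root of the monic integer polynomial f(x) = x^3 + 44x + 15 must be an integer dividing the constant term 15, i.e. one of ±{1, 3, 5, 15}. Evaluating: f(1) = 60, f(-1) = -30, f(3) = 174, f(-3) = -144, f(5) = 360, f(-5) = -330, f(15) = 4050, f(-15) = -4020; none is 0, so f has no rational root and is therefore irreducible over Q (a cubic with no linear factor over a field is irreducible). For an irreducible cubic, the Galois group is A_3 or S_3 according as the discriminant disc(f) = -4a^3 - 27b^2 = -4·(44)^3 - 27·(15)^2 = -346811 is or is not a square in Q. Here disc(f) = -346811 is not a perfect square in Q, so the Galois group of f over Q is not contained in A_3 and must be all of S_3. The splitting field has degree |S_3| = 6 over Q, so [K : Q] = 6.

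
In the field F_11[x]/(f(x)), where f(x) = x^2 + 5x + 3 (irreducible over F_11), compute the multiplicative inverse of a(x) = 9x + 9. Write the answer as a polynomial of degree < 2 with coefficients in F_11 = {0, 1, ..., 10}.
a(x)^(-1) ≡ 5x + 9 (mod f(x))

Since f is irreducible over F_11, F_11[x]/(f) is a field and a(x) ≠ 0 has an inverse. Apply the extended Euclidean algorithm to f(x) and a(x) in F_11[x]: f(x) = (5x + 9)·a(x) + (10). The last nonzero remainder is the constant 10 = gcd(f, a) in F_11. Back-substituting through the division chain expresses 10 = s(x)·a(x) + t(x)·f(x) with s(x) ≡ 6x + 2 (mod f), so (6x + 2)·a(x) ≡ 10 (mod f). Multiplying by 10^(-1) ≡ 10 in F_11 gives a(x)^(-1) ≡ 10·(6x + 2) ≡ 5x + 9 (mod f). Check: (9x + 9)·(5x + 9) = x^2 + 5x + 4 ≡ 1 (mod x^2 + 5x + 3).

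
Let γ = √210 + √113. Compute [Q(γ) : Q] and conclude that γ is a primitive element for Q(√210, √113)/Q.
[Q(γ) : Q] = 4 (equivalently, Q(γ) = Q(√210, √113))

Obviously Q(γ) ⊆ Q(√210, √113), and [Q(√210, √113):Q] = 4 (since 210, 113 are distinct squarefree integers > 1 with 23730 not a perfect square). To show equality we compute the minimal polynomial of γ. From γ = √210 + √113: γ^2 = 210 + 2√(23730) + 113 = 323 + 2√(23730), so γ^2 - 323 = 2√(23730); squaring, (γ^2 - 323)^2 = 4·23730, i.e. γ^4 - 646γ^2 + 104329 - 94920 = 0, i.e. γ^4 - 646γ^2 + 9409 = 0. So γ is a root of x^4 - 646x^2 + 9409. This polynomial is irreducible over Q: it has no rational root (each ±√210 ± √113 is irrational), and any factorization into two quadratics over Q would force √(23730) ∈ Q (pairing opposite roots) or √210, √113 ∈ Q (other pairings), all impossible. Hence [Q(γ):Q] = 4 = [Q(√210, √113):Q], so Q(γ) = Q(√210, √113).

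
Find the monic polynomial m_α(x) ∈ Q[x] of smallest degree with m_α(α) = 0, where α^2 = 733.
m_α(x) = x^2 - 733

α satisfies α^2 - 733 = 0, so x^2 - 733 annihilates α. Since d = 733 is squarefree and ≠ 1, it is not a perfect square in Q, so x^2 - 733 has no rational root and is therefore irreducible over Q (a degree-2 polynomial over a field is irreducible iff it has no root). Hence m_α(x) = x^2 - 733.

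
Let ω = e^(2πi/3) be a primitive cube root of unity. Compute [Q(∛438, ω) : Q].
[Q(∛438, ω) : Q] = 6

[Q(∛438):Q] = 3 (min poly x^3 - 438, irreducible since 438 is not a perfect cube). [Q(ω):Q] = 2 (min poly x^2 + x + 1). Since Q(∛438) ⊂ R and ω ∉ R, we have ω ∉ Q(∛438), so x^2 + x + 1 remains irreducible over Q(∛438) and [Q(∛438, ω) : Q(∛438)] = 2. By the tower law, [Q(∛438, ω) : Q] = 3 · 2 = 6. (In fact Q(∛438, ω) is the splitting field of x^3 - 438 over Q.)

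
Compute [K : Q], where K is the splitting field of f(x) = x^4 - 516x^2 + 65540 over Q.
[K : Q] = 4

Solving the quadratic in x^2: x^2 = (516 ± √(516^2 - 4·65540))/2 = (516 ± √4096)/2 = (516 ± 64)/2, giving x^2 = 226 or x^2 = 290. So f(x) = (x^2 - 226)(x^2 - 290) and the roots of f are ±√226, ±√290. Hence the splitting field is K = Q(√226, √290). Since 226 and 290 are distinct squarefree integers > 1, their product 65540 is not a perfect square, so √290 ∉ Q(√226). By the tower law [K:Q] = [Q(√226,√290):Q(√226)] · [Q(√226):Q] = 2 · 2 = 4.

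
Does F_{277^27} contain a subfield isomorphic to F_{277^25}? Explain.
No: F_{277^25} is not a subfield of F_{277^27}

F_{p^m} embeds in F_{p^n} iff m | n. Here 25 ∤ 27 (since 27 = 1·25 + 2 with remainder 2 ≠ 0), so F_{277^25} is not a subfield of F_{277^27}. Equivalently: if it were, the tower law would give 25 = [F_{277^25}:F_277] dividing [F_{277^27}:F_277] = 27, contradiction.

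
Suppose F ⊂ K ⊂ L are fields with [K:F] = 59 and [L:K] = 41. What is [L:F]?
[L:F] = 2419

The tower law says that for any tower of field extensions F ⊂ K ⊂ L with finite degrees, [L:F] = [L:K] · [K:F]. Here this gives [L:F] = 41 · 59 = 2419.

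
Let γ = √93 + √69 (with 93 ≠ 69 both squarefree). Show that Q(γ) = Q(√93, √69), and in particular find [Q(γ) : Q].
[Q(γ) : Q] = 4 (equivalently, Q(γ) = Q(√93, √69))

Obviously Q(γ) ⊆ Q(√93, √69), and [Q(√93, √69):Q] = 4 (since 93, 69 are distinct squarefree integers > 1 with 6417 not a perfect square). To show equality we compute the minimal polynomial of γ. From γ = √93 + √69: γ^2 = 93 + 2√(6417) + 69 = 162 + 2√(6417), so γ^2 - 162 = 2√(6417); squaring, (γ^2 - 162)^2 = 4·6417, i.e. γ^4 - 324γ^2 + 26244 - 25668 = 0, i.e. γ^4 - 324γ^2 + 576 = 0. So γ is a root of x^4 - 324x^2 + 576. This polynomial is irreducible over Q: it has no rational root (each ±√93 ± √69 is irrational), and any factorization into two quadratics over Q would force √(6417) ∈ Q (pairing opposite roots) or √93, √69 ∈ Q (other pairings), all impossible. Hence [Q(γ):Q] = 4 = [Q(√93, √69):Q], so Q(γ) = Q(√93, √69).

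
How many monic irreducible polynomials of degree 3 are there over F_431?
There are 26687520 monic irreducible polynomials of degree 3 over F_431

Each element of F_{431^3} that lies in no proper subfield is a root of exactly one monic irreducible of degree 3 over F_431, and each such polynomial has 3 distinct roots in F_{431^3}. By Möbius inversion the count is N_431(3) = (1/3) Σ_{d|3} μ(3/d) · 431^d = (1/3)(μ(3)·431^1 + μ(1)·431^3) = 80062560/3 = 26687520.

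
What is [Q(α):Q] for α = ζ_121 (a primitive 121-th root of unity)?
[Q(α):Q] = 110

The minimal polynomial of ζ_121 over Q is the 121-th cyclotomic polynomial Φ_121(x), which is irreducible over Q and has degree φ(121) = 110. Hence [Q(α):Q] = φ(121) = 110.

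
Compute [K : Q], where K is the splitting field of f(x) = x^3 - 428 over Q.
[K : Q] = 6

The roots of x^3 - 428 are ∛428, ω∛428, ω^2∛428 where ω = e^(2πi/3) is a primitive cube root of unity, so K = Q(∛428, ω). Now [Q(∛428):Q] = 3 (since 428 is not a perfect cube, x^3 - 428 is irreducible) and [Q(ω):Q] = 2. Both 2 and 3 divide [K:Q], and [K:Q] ≤ 3·2 = 6, so [K:Q] = 6. (Equivalently: Q(∛428) ⊂ R but ω ∉ R, so [K : Q(∛428)] = 2.)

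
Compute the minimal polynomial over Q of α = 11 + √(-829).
m_α(x) = x^2 - 22x + 950

From α - 11 = √(-829), squaring gives (α - 11)^2 = -829, i.e. α^2 - 22α + 121 = -829, so α^2 - 22α + 950 = 0. The discriminant of x^2 - 22x + 950 is (-22)^2 - 4·(950) = 484 - 3800 = -3316, and 4·(-829) is not a perfect square in Q since -829 is squarefree and ≠ 1. Hence x^2 - 22x + 950 is irreducible over Q and is the minimal polynomial of α.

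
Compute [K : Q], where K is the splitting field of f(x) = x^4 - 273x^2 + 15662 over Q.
[K : Q] = 4

Solving the quadratic in x^2: x^2 = (273 ± √(273^2 - 4·15662))/2 = (273 ± √11881)/2 = (273 ± 109)/2, giving x^2 = 191 or x^2 = 82. So f(x) = (x^2 - 191)(x^2 - 82) and the roots of f are ±√191, ±√82. Hence the splitting field is K = Q(√191, √82). Since 191 and 82 are distinct squarefree integers > 1, their product 15662 is not a perfect square, so √82 ∉ Q(√191). By the tower law [K:Q] = [Q(√191,√82):Q(√191)] · [Q(√191):Q] = 2 · 2 = 4.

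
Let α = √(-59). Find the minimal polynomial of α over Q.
m_α(x) = x^2 + 59

α satisfies α^2 + 59 = 0, so x^2 + 59 annihilates α. Since d = -59 is squarefree and ≠ 1, it is not a perfect square in Q, so x^2 + 59 has no rational root and is therefore irreducible over Q (a degree-2 polynomial over a field is irreducible iff it has no root). Hence m_α(x) = x^2 + 59.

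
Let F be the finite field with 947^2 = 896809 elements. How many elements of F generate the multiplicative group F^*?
There are φ(896808) = 262080 primitive elements

F_q^* is cyclic of order q - 1 = 896808. A cyclic group of order m has exactly φ(m) generators. Here m = 896808 = 2^3 · 3 · 11 · 43 · 79, so the number of primitive elements is φ(896808) = 262080.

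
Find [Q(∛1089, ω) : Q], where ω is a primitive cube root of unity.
[Q(∛1089, ω) : Q] = 6

[Q(∛1089):Q] = 3 (min poly x^3 - 1089, irreducible since 1089 is not a perfect cube). [Q(ω):Q] = 2 (min poly x^2 + x + 1). Since Q(∛1089) ⊂ R and ω ∉ R, we have ω ∉ Q(∛1089), so x^2 + x + 1 remains irreducible over Q(∛1089) and [Q(∛1089, ω) : Q(∛1089)] = 2. By the tower law, [Q(∛1089, ω) : Q] = 3 · 2 = 6. (In fact Q(∛1089, ω) is the splitting field of x^3 - 1089 over Q.)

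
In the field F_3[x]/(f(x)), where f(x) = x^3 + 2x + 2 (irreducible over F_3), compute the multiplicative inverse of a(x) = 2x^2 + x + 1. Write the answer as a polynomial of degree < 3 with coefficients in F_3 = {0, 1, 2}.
a(x)^(-1) ≡ x^2 (mod f(x))

Since f is irreducible over F_3, F_3[x]/(f) is a field and a(x) ≠ 0 has an inverse. Apply the extended Euclidean algorithm to f(x) and a(x) in F_3[x]: f(x) = (2x + 2)·a(x) + (x);  a(x) = (2x + 1)·(x) + (1). The last nonzero remainder is the constant 1 = gcd(f, a) in F_3. Back-substituting through the division chain expresses 1 = s(x)·a(x) + t(x)·f(x) with s(x) ≡ x^2 (mod f), so a(x)^(-1) ≡ s(x) = x^2 (mod f). Check: (2x^2 + x + 1)·(x^2) = 2x^4 + x^3 + x^2 ≡ 1 (mod x^3 + 2x + 2).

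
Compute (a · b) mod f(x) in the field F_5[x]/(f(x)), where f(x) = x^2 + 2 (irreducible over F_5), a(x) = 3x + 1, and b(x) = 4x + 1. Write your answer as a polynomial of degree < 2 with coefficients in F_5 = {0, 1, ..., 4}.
a · b ≡ 2x + 2 (mod f(x))

Multiply in F_5[x]: a(x)·b(x) = (3x + 1)·(4x + 1) = 2x^2 + 2x + 1. This has degree ≥ 2, so divide by f(x) over F_5: 2x^2 + 2x + 1 = (2)·(x^2 + 2) + (2x + 2). Hence a·b ≡ 2x + 2 (mod f). (F_5[x]/(f) is a field with 5^2 = 25 elements since f is irreducible of degree 2.)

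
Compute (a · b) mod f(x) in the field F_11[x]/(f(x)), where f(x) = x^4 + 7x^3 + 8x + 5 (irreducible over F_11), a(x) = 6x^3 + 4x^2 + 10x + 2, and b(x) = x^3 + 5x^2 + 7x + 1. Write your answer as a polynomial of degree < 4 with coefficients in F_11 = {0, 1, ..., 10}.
a · b ≡ 8x^2 + 8x (mod f(x))

Multiply in F_11[x]: a(x)·b(x) = (6x^3 + 4x^2 + 10x + 2)·(x^3 + 5x^2 + 7x + 1) = 6x^6 + x^5 + 6x^4 + 9x^3 + 7x^2 + 2x + 2. This has degree ≥ 4, so divide by f(x) over F_11: 6x^6 + x^5 + 6x^4 + 9x^3 + 7x^2 + 2x + 2 = (6x^2 + 3x + 7)·(x^4 + 7x^3 + 8x + 5) + (8x^2 + 8x). Hence a·b ≡ 8x^2 + 8x (mod f). (F_11[x]/(f) is a field with 11^4 = 14641 elements since f is irreducible of degree 4.)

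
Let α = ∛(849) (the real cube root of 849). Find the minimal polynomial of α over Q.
m_α(x) = x^3 - 849

α satisfies α^3 = 849, so x^3 - 849 annihilates α. By the rational root test, a rational root p/q (in lowest terms) of x^3 - 849 would satisfy p^3 = 849 q^3, forcing q = 1 and p^3 = 849; but 849 is not a perfect cube, contradiction. A monic cubic over Q with no rational root is irreducible (any nontrivial factorization would include a linear factor). Hence x^3 - 849 is the minimal polynomial of α, and in particular [Q(α):Q] = 3.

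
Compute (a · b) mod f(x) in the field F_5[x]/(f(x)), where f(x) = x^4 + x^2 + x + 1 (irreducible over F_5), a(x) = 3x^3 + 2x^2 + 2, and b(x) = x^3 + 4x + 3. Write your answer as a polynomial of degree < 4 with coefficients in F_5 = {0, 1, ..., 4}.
a · b ≡ 4x^3 + 2x^2 + 2x + 2 (mod f(x))

Multiply in F_5[x]: a(x)·b(x) = (3x^3 + 2x^2 + 2)·(x^3 + 4x + 3) = 3x^6 + 2x^5 + 2x^4 + 4x^3 + x^2 + 3x + 1. This has degree ≥ 4, so divide by f(x) over F_5: 3x^6 + 2x^5 + 2x^4 + 4x^3 + x^2 + 3x + 1 = (3x^2 + 2x + 4)·(x^4 + x^2 + x + 1) + (4x^3 + 2x^2 + 2x + 2). Hence a·b ≡ 4x^3 + 2x^2 + 2x + 2 (mod f). (F_5[x]/(f) is a field with 5^4 = 625 elements since f is irreducible of degree 4.)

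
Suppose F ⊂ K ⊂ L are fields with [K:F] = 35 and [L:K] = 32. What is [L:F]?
[L:F] = 1120

The tower law says that for any tower of field extensions F ⊂ K ⊂ L with finite degrees, [L:F] = [L:K] · [K:F]. Here this gives [L:F] = 32 · 35 = 1120.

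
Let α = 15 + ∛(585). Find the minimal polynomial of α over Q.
m_α(x) = x^3 - 45x^2 + 675x - 3960

Set β = α - 15 = ∛(585), so β^3 = 585. Then (α - 15)^3 - 585 = 0, i.e. α is a root of g(x) = (x - 15)^3 - 585 = x^3 - 45x^2 + 675x - 3960. Since g(x) = h(x - 15) where h(x) = x^3 - 585, and h is irreducible over Q (because 585 is not a perfect cube, so h has no rational root, and a monic cubic with no rational root is irreducible), g is also irreducible (irreducibility is preserved under the substitution x → x - 15). Hence m_α(x) = x^3 - 45x^2 + 675x - 3960.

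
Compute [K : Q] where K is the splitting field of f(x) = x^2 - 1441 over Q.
[K : Q] = 2

f(x) = x^2 - 1441 factors as (x - √1441)(x + √1441). The splitting field is K = Q(√1441). Since 1441 is squarefree and > 1, it is not a perfect square, so x^2 - 1441 is irreducible over Q and [Q(√1441) : Q] = 2. Hence [K : Q] = 2.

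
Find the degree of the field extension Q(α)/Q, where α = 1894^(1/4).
[Q(α):Q] = 4

α is a root of x^4 - 1894. By Eisenstein's criterion at the prime p = 2 (which divides the constant term 1894 but p^2 = 4 does not, since 1894 is squarefree), x^4 - 1894 is irreducible over Q. Hence [Q(α):Q] = 4.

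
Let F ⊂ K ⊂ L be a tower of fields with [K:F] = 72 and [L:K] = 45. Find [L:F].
[L:F] = 3240

The tower law says that for any tower of field extensions F ⊂ K ⊂ L with finite degrees, [L:F] = [L:K] · [K:F]. Here this gives [L:F] = 45 · 72 = 3240.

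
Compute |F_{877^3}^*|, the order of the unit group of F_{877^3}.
|F_{877^3}^*| = 674526132

F_{877^3} has 877^3 = 674526133 elements; its multiplicative group consists of all nonzero elements, so |F_{877^3}^*| = 674526133 - 1 = 674526132. (It is cyclic since any finite subgroup of the multiplicative group of a field is cyclic.)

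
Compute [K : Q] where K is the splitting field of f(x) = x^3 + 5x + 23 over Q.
[K : Q] = 6

By the rational root test, any rational root of the monic integer polynomial f(x) = x^3 + 5x + 23 must be an integer dividing the constant term 23, i.e. one of ±{1, 23}. Evaluating: f(1) = 29, f(-1) = 17, f(23) = 12305, f(-23) = -12259; none is 0, so f has no rational root and is therefore irreducible over Q (a cubic with no linear factor over a field is irreducible). For an irreducible cubic, the Galois group is A_3 or S_3 according as the discriminant disc(f) = -4a^3 - 27b^2 = -4·(5)^3 - 27·(23)^2 = -14783 is or is not a square in Q. Here disc(f) = -14783 is not a perfect square in Q, so the Galois group of f over Q is not contained in A_3 and must be all of S_3. The splitting field has degree |S_3| = 6 over Q, so [K : Q] = 6.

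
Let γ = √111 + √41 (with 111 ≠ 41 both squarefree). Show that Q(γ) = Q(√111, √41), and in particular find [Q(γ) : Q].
[Q(γ) : Q] = 4 (equivalently, Q(γ) = Q(√111, √41))

Obviously Q(γ) ⊆ Q(√111, √41), and [Q(√111, √41):Q] = 4 (since 111, 41 are distinct squarefree integers > 1 with 4551 not a perfect square). To show equality we compute the minimal polynomial of γ. From γ = √111 + √41: γ^2 = 111 + 2√(4551) + 41 = 152 + 2√(4551), so γ^2 - 152 = 2√(4551); squaring, (γ^2 - 152)^2 = 4·4551, i.e. γ^4 - 304γ^2 + 23104 - 18204 = 0, i.e. γ^4 - 304γ^2 + 4900 = 0. So γ is a root of x^4 - 304x^2 + 4900. This polynomial is irreducible over Q: it has no rational root (each ±√111 ± √41 is irrational), and any factorization into two quadratics over Q would force √(4551) ∈ Q (pairing opposite roots) or √111, √41 ∈ Q (other pairings), all impossible. Hence [Q(γ):Q] = 4 = [Q(√111, √41):Q], so Q(γ) = Q(√111, √41).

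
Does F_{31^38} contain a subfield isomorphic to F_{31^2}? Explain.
Yes: F_{31^2} is a subfield of F_{31^38}

F_{p^m} embeds in F_{p^n} iff m | n (since F_{p^n} is the splitting field of x^(p^n) - x, and F_{p^m} ⊂ F_{p^n} forces p^n to be a power of p^m, i.e. m | n; conversely if m | n then every root of x^(p^m) - x is a root of x^(p^n) - x). Here 2 | 38 (since 38 = 19·2), so F_{31^2} is a subfield of F_{31^38}, and [F_{31^38} : F_{31^2}] = 38/2 = 19.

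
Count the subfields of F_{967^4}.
F_{967^4} has 3 subfields

The subfields of F_{p^n} are exactly the fields F_{p^d} for d | n (each is the fixed field of the unique index-d subgroup of Gal(F_{p^n}/F_p) ≅ Z/nZ). The divisors of n = 4 are {1, 2, 4}, giving 3 subfields: F_{967^1}, F_{967^2}, F_{967^4}.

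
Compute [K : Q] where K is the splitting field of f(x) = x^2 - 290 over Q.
[K : Q] = 2

f(x) = x^2 - 290 factors as (x - √290)(x + √290). The splitting field is K = Q(√290). Since 290 is squarefree and > 1, it is not a perfect square, so x^2 - 290 is irreducible over Q and [Q(√290) : Q] = 2. Hence [K : Q] = 2.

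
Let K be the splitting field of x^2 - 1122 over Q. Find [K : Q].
[K : Q] = 2

f(x) = x^2 - 1122 factors as (x - √1122)(x + √1122). The splitting field is K = Q(√1122). Since 1122 is squarefree and > 1, it is not a perfect square, so x^2 - 1122 is irreducible over Q and [Q(√1122) : Q] = 2. Hence [K : Q] = 2.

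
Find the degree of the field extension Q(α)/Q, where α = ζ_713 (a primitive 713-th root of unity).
[Q(α):Q] = 660

The minimal polynomial of ζ_713 over Q is the 713-th cyclotomic polynomial Φ_713(x), which is irreducible over Q and has degree φ(713) = 660. Hence [Q(α):Q] = φ(713) = 660.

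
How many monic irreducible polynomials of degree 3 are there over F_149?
There are 1102600 monic irreducible polynomials of degree 3 over F_149

Each element of F_{149^3} that lies in no proper subfield is a root of exactly one monic irreducible of degree 3 over F_149, and each such polynomial has 3 distinct roots in F_{149^3}. By Möbius inversion the count is N_149(3) = (1/3) Σ_{d|3} μ(3/d) · 149^d = (1/3)(μ(3)·149^1 + μ(1)·149^3) = 3307800/3 = 1102600.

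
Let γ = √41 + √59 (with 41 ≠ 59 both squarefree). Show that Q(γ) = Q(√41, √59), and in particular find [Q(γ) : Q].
[Q(γ) : Q] = 4 (equivalently, Q(γ) = Q(√41, √59))

Obviously Q(γ) ⊆ Q(√41, √59), and [Q(√41, √59):Q] = 4 (since 41, 59 are distinct squarefree integers > 1 with 2419 not a perfect square). To show equality we compute the minimal polynomial of γ. From γ = √41 + √59: γ^2 = 41 + 2√(2419) + 59 = 100 + 2√(2419), so γ^2 - 100 = 2√(2419); squaring, (γ^2 - 100)^2 = 4·2419, i.e. γ^4 - 200γ^2 + 10000 - 9676 = 0, i.e. γ^4 - 200γ^2 + 324 = 0. So γ is a root of x^4 - 200x^2 + 324. This polynomial is irreducible over Q: it has no rational root (each ±√41 ± √59 is irrational), and any factorization into two quadratics over Q would force √(2419) ∈ Q (pairing opposite roots) or √41, √59 ∈ Q (other pairings), all impossible. Hence [Q(γ):Q] = 4 = [Q(√41, √59):Q], so Q(γ) = Q(√41, √59).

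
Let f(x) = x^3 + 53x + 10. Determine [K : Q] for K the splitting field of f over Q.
[K : Q] = 6

By the rational root test, any rational root of the monic integer polynomial f(x) = x^3 + 53x + 10 must be an integer dividing the constant term 10, i.e. one of ±{1, 2, 5, 10}. Evaluating: f(1) = 64, f(-1) = -44, f(2) = 124, f(-2) = -104, f(5) = 400, f(-5) = -380, f(10) = 1540, f(-10) = -1520; none is 0, so f has no rational root and is therefore irreducible over Q (a cubic with no linear factor over a field is irreducible). For an irreducible cubic, the Galois group is A_3 or S_3 according as the discriminant disc(f) = -4a^3 - 27b^2 = -4·(53)^3 - 27·(10)^2 = -598208 is or is not a square in Q. Here disc(f) = -598208 is not a perfect square in Q, so the Galois group of f over Q is not contained in A_3 and must be all of S_3. The splitting field has degree |S_3| = 6 over Q, so [K : Q] = 6.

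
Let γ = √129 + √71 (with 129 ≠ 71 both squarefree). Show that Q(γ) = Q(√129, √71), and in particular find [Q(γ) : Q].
[Q(γ) : Q] = 4 (equivalently, Q(γ) = Q(√129, √71))

Obviously Q(γ) ⊆ Q(√129, √71), and [Q(√129, √71):Q] = 4 (since 129, 71 are distinct squarefree integers > 1 with 9159 not a perfect square). To show equality we compute the minimal polynomial of γ. From γ = √129 + √71: γ^2 = 129 + 2√(9159) + 71 = 200 + 2√(9159), so γ^2 - 200 = 2√(9159); squaring, (γ^2 - 200)^2 = 4·9159, i.e. γ^4 - 400γ^2 + 40000 - 36636 = 0, i.e. γ^4 - 400γ^2 + 3364 = 0. So γ is a root of x^4 - 400x^2 + 3364. This polynomial is irreducible over Q: it has no rational root (each ±√129 ± √71 is irrational), and any factorization into two quadratics over Q would force √(9159) ∈ Q (pairing opposite roots) or √129, √71 ∈ Q (other pairings), all impossible. Hence [Q(γ):Q] = 4 = [Q(√129, √71):Q], so Q(γ) = Q(√129, √71).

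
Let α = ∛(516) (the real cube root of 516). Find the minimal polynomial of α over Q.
m_α(x) = x^3 - 516

α satisfies α^3 = 516, so x^3 - 516 annihilates α. By the rational root test, a rational root p/q (in lowest terms) of x^3 - 516 would satisfy p^3 = 516 q^3, forcing q = 1 and p^3 = 516; but 516 is not a perfect cube, contradiction. A monic cubic over Q with no rational root is irreducible (any nontrivial factorization would include a linear factor). Hence x^3 - 516 is the minimal polynomial of α, and in particular [Q(α):Q] = 3.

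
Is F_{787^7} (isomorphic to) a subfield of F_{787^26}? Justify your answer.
No: F_{787^7} is not a subfield of F_{787^26}

F_{p^m} embeds in F_{p^n} iff m | n. Here 7 ∤ 26 (since 26 = 3·7 + 5 with remainder 5 ≠ 0), so F_{787^7} is not a subfield of F_{787^26}. Equivalently: if it were, the tower law would give 7 = [F_{787^7}:F_787] dividing [F_{787^26}:F_787] = 26, contradiction.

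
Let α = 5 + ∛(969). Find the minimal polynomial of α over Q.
m_α(x) = x^3 - 15x^2 + 75x - 1094

Set β = α - 5 = ∛(969), so β^3 = 969. Then (α - 5)^3 - 969 = 0, i.e. α is a root of g(x) = (x - 5)^3 - 969 = x^3 - 15x^2 + 75x - 1094. Since g(x) = h(x - 5) where h(x) = x^3 - 969, and h is irreducible over Q (because 969 is not a perfect cube, so h has no rational root, and a monic cubic with no rational root is irreducible), g is also irreducible (irreducibility is preserved under the substitution x → x - 5). Hence m_α(x) = x^3 - 15x^2 + 75x - 1094.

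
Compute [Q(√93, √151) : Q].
[Q(√93, √151) : Q] = 4

[Q(√93):Q] = 2 (min poly x^2 - 93, irreducible since 93 is squarefree > 1). For the top step, suppose √151 ∈ Q(√93), say √151 = c + d√93 with c, d ∈ Q. Squaring: 151 = c^2 + 93d^2 + 2cd√93. Since √93 ∉ Q this forces 2cd = 0. If d = 0 then √151 = c ∈ Q, contradicting 151 squarefree > 1. If c = 0 then 151 = 93d^2, so 93·151 = (93d)^2 is a perfect square in Q — but 93·151 = 14043 is not a perfect square (since 93 and 151 are distinct squarefree integers). Contradiction. Hence √151 ∉ Q(√93), so x^2 - 151 stays irreducible over Q(√93) and [Q(√93, √151) : Q(√93)] = 2. By the tower law, [Q(√93, √151) : Q] = 2 · 2 = 4.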